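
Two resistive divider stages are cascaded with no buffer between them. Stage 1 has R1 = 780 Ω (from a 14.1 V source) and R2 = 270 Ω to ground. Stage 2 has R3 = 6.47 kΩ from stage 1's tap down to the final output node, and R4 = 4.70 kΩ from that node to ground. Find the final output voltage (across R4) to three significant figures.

Stage 2 presents R3+R4 = 11170 Ω as a load on stage 1's tap.
Stage 1's lower leg becomes R2‖(R3+R4) = 263.6 Ω, so V_mid = 14.1 × 263.6/1044 = 3.562 V.
Stage 2 is itself unloaded: V_out = V_mid × R4/(R3+R4) = 3.562 × 4700/11170 = 1.50 V.

V_out ≈ 1.50 V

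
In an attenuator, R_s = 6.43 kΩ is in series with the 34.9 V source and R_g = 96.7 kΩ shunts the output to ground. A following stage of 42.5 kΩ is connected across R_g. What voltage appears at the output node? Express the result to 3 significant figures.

V_out ≈ 28.7 V

The load sits in parallel with R_g: R_g‖R_L = (96.7 × 42.5) / (96.7 + 42.5) = 29.52 kΩ.
V_out = 34.9 × 29.52 / (6.43 + 29.52) = 34.9 × 29.52/35.95 = 28.7 V.
(Unloaded it would have been 32.7 V.)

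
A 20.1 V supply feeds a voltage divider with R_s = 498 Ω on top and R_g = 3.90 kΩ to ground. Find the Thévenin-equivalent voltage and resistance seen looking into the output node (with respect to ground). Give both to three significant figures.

V_th is the open-circuit tap voltage: 20.1 × 3900/(498 + 3900) = 17.8 V.
With the supply zeroed, R_s and R_g appear in parallel from the tap: R_th = R_s‖R_g = (498 × 3900)/4398 = 442 Ω.

V_th = 17.8 V, R_th = 442 Ω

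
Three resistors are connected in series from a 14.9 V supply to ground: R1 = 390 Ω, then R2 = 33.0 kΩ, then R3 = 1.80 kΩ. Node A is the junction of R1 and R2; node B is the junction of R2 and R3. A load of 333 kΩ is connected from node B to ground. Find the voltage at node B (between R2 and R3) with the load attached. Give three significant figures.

At node B, R3 is in parallel with the load: R3‖R_L = 1790 Ω.
Below node A the resistance is R2 + (R3‖R_L) = 34790 Ω, so V_A = 14.9 × 34790/35180 = 14.73 V.
Then V_B = V_A × (R3‖R_L)/(R2 + R3‖R_L) = 14.73 × 1790/34790 = 0.758 V.

V ≈ 0.758 V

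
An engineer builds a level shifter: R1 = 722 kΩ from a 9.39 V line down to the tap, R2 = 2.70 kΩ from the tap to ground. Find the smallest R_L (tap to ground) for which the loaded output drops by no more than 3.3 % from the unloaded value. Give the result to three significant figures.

R_L(min) ≈ 78.8 kΩ

Output resistance R_th = R1‖R2 = (722 × 2.70)/724.7 = 2.690 kΩ.
The fractional drop is R_th/(R_th + R_L); requiring this ≤ 0.0330 gives R_L ≥ R_th(1/0.0330 − 1) = 2.690 × 29.30 = 78.8 kΩ.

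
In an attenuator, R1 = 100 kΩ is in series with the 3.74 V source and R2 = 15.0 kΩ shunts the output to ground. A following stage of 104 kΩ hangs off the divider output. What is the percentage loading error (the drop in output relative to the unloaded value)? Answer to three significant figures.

11.1 %

Unloaded V = 3.74 × 15.0/115.0 = 0.48783 V.
Loaded: R2‖R_L = 13.11 kΩ, giving V = 3.74 × 13.11/113.1 = 0.43346 V.
Drop = (0.48783 − 0.43346) / 0.48783 = 11.1 %.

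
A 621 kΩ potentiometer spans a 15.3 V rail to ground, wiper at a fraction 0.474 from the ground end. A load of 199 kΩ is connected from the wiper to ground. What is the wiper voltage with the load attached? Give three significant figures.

The wiper splits the pot into (1−α)R = 326.6 kΩ above and αR = 294.4 kΩ below.
Lower section ‖ load = 118.7 kΩ.
V_wiper = 15.3 × 118.7/(326.6 + 118.7) = 4.08 V.

V ≈ 4.08 V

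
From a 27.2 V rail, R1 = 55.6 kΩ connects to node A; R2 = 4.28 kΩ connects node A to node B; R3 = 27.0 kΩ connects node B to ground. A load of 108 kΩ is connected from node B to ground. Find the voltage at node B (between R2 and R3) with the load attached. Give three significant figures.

At node B, R3 is in parallel with the load: R3‖R_L = 21.60 kΩ.
Below node A the resistance is R2 + (R3‖R_L) = 25.88 kΩ, so V_A = 27.2 × 25.88/81.48 = 8.639 V.
Then V_B = V_A × (R3‖R_L)/(R2 + R3‖R_L) = 8.639 × 21.60/25.88 = 7.21 V.

V ≈ 7.21 V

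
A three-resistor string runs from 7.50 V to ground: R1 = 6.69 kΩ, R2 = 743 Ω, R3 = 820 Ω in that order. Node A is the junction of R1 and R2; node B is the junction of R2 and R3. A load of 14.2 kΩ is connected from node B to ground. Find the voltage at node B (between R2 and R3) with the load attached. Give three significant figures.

V ≈ 0.708 V

At node B, R3 is in parallel with the load: R3‖R_L = 775.2 Ω.
Below node A the resistance is R2 + (R3‖R_L) = 1518 Ω, so V_A = 7.50 × 1518/8208 = 1.387 V.
Then V_B = V_A × (R3‖R_L)/(R2 + R3‖R_L) = 1.387 × 775.2/1518 = 0.708 V.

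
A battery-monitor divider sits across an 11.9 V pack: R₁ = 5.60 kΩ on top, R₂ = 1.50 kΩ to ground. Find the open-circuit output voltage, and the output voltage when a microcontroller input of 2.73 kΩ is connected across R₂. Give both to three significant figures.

Unloaded: 2.51 V; loaded: 1.75 V

Open-circuit: V = 11.9 × 1.50/(5.60 + 1.50) = 2.51 V.
With the load, R₂ becomes R₂‖R_L = 0.9681 kΩ, so V = 11.9 × 0.9681/6.568 = 1.75 V.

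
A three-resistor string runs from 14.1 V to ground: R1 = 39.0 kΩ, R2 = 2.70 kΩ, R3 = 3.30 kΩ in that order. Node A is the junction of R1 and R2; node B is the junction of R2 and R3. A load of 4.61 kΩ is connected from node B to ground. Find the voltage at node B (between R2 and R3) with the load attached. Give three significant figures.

V ≈ 0.622 V

At node B, R3 is in parallel with the load: R3‖R_L = 1.923 kΩ.
Below node A the resistance is R2 + (R3‖R_L) = 4.623 kΩ, so V_A = 14.1 × 4.623/43.62 = 1.494 V.
Then V_B = V_A × (R3‖R_L)/(R2 + R3‖R_L) = 1.494 × 1.923/4.623 = 0.622 V.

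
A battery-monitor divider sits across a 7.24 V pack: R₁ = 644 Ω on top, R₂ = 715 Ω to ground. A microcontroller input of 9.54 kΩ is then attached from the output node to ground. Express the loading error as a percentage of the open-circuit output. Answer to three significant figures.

3.43 %

The divider's output (Thévenin) resistance is R₁‖R₂ = 338.8 Ω.
Fractional drop under load = R_th/(R_th + R_L) = 338.8 / (338.8 + 9540) = 0.03430.
So the output falls by 3.43 %.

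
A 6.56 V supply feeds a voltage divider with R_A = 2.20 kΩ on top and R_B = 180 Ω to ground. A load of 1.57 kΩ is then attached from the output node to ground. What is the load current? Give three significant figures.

I_L ≈ 0.286 mA

R_B‖R_L = 161.5 Ω; V_out = 6.56 × 161.5/2361 = 0.4486 V.
I_L = V_out / R_L = 0.4486 / 1.57 kΩ = 0.286 mA.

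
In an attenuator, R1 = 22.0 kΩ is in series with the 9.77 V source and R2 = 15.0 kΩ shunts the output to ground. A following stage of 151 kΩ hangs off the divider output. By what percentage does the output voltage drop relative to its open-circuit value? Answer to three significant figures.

5.58 %

The divider's output (Thévenin) resistance is R1‖R2 = 8.919 kΩ.
Fractional drop under load = R_th/(R_th + R_L) = 8.919 / (8.919 + 151) = 0.05577.
So the output falls by 5.58 %.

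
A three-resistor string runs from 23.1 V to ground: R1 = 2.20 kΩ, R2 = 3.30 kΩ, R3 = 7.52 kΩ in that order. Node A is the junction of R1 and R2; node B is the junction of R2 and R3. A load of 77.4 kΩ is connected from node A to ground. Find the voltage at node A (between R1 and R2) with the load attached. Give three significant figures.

V ≈ 18.8 V

Below node A the series string R2+R3 = 10.82 kΩ sits in parallel with the 77.4 kΩ load: 9.493 kΩ.
V_A = 23.1 × 9.493/(2.20 + 9.493) = 18.8 V.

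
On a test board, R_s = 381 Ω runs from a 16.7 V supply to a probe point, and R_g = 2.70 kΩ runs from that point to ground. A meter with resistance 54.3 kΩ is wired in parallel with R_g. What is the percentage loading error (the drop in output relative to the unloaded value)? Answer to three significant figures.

0.611 %

The divider's output (Thévenin) resistance is R_s‖R_g = 333.9 Ω.
Fractional drop under load = R_th/(R_th + R_L) = 333.9 / (333.9 + 54300) = 0.006111.
So the output falls by 0.611 %.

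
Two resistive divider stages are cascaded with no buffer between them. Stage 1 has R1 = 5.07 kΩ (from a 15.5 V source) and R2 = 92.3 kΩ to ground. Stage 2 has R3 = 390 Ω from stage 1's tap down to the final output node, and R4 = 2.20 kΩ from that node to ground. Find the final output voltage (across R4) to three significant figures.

Stage 2 presents R3+R4 = 2590 Ω as a load on stage 1's tap.
Stage 1's lower leg becomes R2‖(R3+R4) = 2519 Ω, so V_mid = 15.5 × 2519/7589 = 5.145 V.
Stage 2 is itself unloaded: V_out = V_mid × R4/(R3+R4) = 5.145 × 2200/2590 = 4.37 V.

V_out ≈ 4.37 V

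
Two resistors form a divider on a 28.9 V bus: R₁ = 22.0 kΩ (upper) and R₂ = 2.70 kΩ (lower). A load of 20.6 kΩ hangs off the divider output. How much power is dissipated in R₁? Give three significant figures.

Total resistance from the source is R₁ + (R₂‖R_L) = 24.39 kΩ, so I = 28.9/24.39 kΩ = 1.185 mA.
P = I²·R₁ = (1.185 mA)² × 22.0 kΩ = 30.9 mW.

P ≈ 30.9 mW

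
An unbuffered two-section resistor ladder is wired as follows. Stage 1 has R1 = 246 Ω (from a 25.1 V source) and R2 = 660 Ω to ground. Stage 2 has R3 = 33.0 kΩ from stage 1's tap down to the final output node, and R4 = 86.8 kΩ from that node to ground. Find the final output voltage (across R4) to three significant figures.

Stage 2 presents R3+R4 = 119800 Ω as a load on stage 1's tap.
Stage 1's lower leg becomes R2‖(R3+R4) = 656.4 Ω, so V_mid = 25.1 × 656.4/902.4 = 18.26 V.
Stage 2 is itself unloaded: V_out = V_mid × R4/(R3+R4) = 18.26 × 86800/119800 = 13.2 V.

V_out ≈ 13.2 V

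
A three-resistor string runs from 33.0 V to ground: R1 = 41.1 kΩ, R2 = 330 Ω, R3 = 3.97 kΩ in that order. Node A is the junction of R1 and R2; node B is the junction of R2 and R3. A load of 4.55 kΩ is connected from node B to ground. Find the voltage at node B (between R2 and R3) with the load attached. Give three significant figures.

At node B, R3 is in parallel with the load: R3‖R_L = 2120 Ω.
Below node A the resistance is R2 + (R3‖R_L) = 2450 Ω, so V_A = 33.0 × 2450/43550 = 1.857 V.
Then V_B = V_A × (R3‖R_L)/(R2 + R3‖R_L) = 1.857 × 2120/2450 = 1.61 V.

V ≈ 1.61 V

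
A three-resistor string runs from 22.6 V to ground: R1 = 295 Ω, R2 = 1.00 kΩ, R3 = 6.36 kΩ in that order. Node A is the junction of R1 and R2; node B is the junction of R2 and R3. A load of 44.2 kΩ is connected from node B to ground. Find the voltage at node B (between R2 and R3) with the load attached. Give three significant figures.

At node B, R3 is in parallel with the load: R3‖R_L = 5560 Ω.
Below node A the resistance is R2 + (R3‖R_L) = 6560 Ω, so V_A = 22.6 × 6560/6855 = 21.63 V.
Then V_B = V_A × (R3‖R_L)/(R2 + R3‖R_L) = 21.63 × 5560/6560 = 18.3 V.

V ≈ 18.3 V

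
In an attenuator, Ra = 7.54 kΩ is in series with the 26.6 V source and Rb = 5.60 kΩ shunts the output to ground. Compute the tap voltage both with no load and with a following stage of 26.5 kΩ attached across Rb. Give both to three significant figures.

Open-circuit: V = 26.6 × 5.60/(7.54 + 5.60) = 11.3 V.
With the load, Rb becomes Rb‖R_L = 4.623 kΩ, so V = 26.6 × 4.623/12.16 = 10.1 V.

Unloaded: 11.3 V; loaded: 10.1 V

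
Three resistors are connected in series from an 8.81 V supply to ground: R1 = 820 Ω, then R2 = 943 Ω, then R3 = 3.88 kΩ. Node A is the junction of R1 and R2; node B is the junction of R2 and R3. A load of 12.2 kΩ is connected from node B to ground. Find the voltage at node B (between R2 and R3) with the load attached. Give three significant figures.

V ≈ 5.51 V

At node B, R3 is in parallel with the load: R3‖R_L = 2944 Ω.
Below node A the resistance is R2 + (R3‖R_L) = 3887 Ω, so V_A = 8.81 × 3887/4707 = 7.275 V.
Then V_B = V_A × (R3‖R_L)/(R2 + R3‖R_L) = 7.275 × 2944/3887 = 5.51 V.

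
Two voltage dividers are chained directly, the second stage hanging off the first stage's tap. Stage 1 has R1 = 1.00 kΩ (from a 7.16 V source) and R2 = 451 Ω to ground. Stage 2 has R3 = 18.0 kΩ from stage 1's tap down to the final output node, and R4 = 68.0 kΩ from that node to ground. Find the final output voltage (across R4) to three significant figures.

V_out ≈ 1.75 V

Stage 2 presents R3+R4 = 86000 Ω as a load on stage 1's tap.
Stage 1's lower leg becomes R2‖(R3+R4) = 448.6 Ω, so V_mid = 7.16 × 448.6/1449 = 2.217 V.
Stage 2 is itself unloaded: V_out = V_mid × R4/(R3+R4) = 2.217 × 68000/86000 = 1.75 V.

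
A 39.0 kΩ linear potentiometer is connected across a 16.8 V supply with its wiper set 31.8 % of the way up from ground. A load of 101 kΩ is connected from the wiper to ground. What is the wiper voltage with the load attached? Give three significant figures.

V ≈ 4.93 V

The wiper splits the pot into (1−α)R = 26.60 kΩ above and αR = 12.40 kΩ below.
Lower section ‖ load = 11.05 kΩ.
V_wiper = 16.8 × 11.05/(26.60 + 11.05) = 4.93 V.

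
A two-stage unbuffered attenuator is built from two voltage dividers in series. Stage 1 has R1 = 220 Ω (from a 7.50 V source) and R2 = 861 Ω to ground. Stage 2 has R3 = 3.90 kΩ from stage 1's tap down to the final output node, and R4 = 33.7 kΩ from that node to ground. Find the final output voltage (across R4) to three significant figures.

V_out ≈ 5.33 V

Stage 2 presents R3+R4 = 37600 Ω as a load on stage 1's tap.
Stage 1's lower leg becomes R2‖(R3+R4) = 841.7 Ω, so V_mid = 7.50 × 841.7/1062 = 5.946 V.
Stage 2 is itself unloaded: V_out = V_mid × R4/(R3+R4) = 5.946 × 33700/37600 = 5.33 V.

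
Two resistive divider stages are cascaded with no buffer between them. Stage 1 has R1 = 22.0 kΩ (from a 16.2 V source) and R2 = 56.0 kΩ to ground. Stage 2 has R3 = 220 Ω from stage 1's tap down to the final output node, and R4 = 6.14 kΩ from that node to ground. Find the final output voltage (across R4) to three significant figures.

V_out ≈ 3.22 V

Stage 2 presents R3+R4 = 6360 Ω as a load on stage 1's tap.
Stage 1's lower leg becomes R2‖(R3+R4) = 5711 Ω, so V_mid = 16.2 × 5711/27710 = 3.339 V.
Stage 2 is itself unloaded: V_out = V_mid × R4/(R3+R4) = 3.339 × 6140/6360 = 3.22 V.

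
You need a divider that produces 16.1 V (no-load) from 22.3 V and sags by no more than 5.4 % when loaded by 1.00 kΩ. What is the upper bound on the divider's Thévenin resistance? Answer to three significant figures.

Loading drop = R_th/(R_th + R_L) ≤ 0.0540, so R_th ≤ R_L · ε/(1−ε) = 1.00 kΩ × 0.0540/0.9460 = 57.1 Ω.

R_th ≤ 57.1 Ω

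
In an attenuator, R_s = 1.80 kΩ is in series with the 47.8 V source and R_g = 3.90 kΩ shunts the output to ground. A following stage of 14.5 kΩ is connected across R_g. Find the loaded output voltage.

V_out ≈ 30.1 V

The load sits in parallel with R_g: R_g‖R_L = (3.90 × 14.5) / (3.90 + 14.5) = 3.073 kΩ.
V_out = 47.8 × 3.073 / (1.80 + 3.073) = 47.8 × 3.073/4.873 = 30.1 V.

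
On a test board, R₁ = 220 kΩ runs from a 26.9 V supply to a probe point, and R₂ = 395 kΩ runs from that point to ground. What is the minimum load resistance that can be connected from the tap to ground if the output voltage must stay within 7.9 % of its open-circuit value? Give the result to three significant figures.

Output resistance R_th = R₁‖R₂ = (220 × 395)/615.0 = 141.3 kΩ.
The fractional drop is R_th/(R_th + R_L); requiring this ≤ 0.0790 gives R_L ≥ R_th(1/0.0790 − 1) = 141.3 × 11.66 = 1.65 MΩ.

R_L(min) ≈ 1.65 MΩ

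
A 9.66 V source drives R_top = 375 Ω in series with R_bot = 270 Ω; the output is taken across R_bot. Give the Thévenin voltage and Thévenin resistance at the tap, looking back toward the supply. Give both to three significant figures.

V_th = 4.04 V, R_th = 157 Ω

V_th is the open-circuit tap voltage: 9.66 × 270/(375 + 270) = 4.04 V.
With the supply zeroed, R_top and R_bot appear in parallel from the tap: R_th = R_top‖R_bot = (375 × 270)/645.0 = 157 Ω.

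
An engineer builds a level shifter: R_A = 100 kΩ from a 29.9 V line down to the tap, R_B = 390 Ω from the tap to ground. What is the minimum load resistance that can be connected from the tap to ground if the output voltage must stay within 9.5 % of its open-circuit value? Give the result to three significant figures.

R_L(min) ≈ 3.70 kΩ

Output resistance R_th = R_A‖R_B = (100000 × 390)/100400 = 388.5 Ω.
The fractional drop is R_th/(R_th + R_L); requiring this ≤ 0.0950 gives R_L ≥ R_th(1/0.0950 − 1) = 388.5 × 9.526 = 3.70 kΩ.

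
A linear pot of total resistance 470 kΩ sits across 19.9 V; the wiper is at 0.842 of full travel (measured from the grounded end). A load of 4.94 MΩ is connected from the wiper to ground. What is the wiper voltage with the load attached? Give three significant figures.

V ≈ 16.5 V

The wiper splits the pot into (1−α)R = 74.26 kΩ above and αR = 395.7 kΩ below.
Lower section ‖ load = 366.4 kΩ.
V_wiper = 19.9 × 366.4/(74.26 + 366.4) = 16.5 V.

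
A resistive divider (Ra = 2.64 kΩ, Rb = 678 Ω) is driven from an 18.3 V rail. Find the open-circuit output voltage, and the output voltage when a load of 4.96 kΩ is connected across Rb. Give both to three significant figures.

Unloaded: 3.74 V; loaded: 3.37 V

Open-circuit: V = 18.3 × 678/(2640 + 678) = 3.74 V.
With the load, Rb becomes Rb‖R_L = 596.5 Ω, so V = 18.3 × 596.5/3236 = 3.37 V.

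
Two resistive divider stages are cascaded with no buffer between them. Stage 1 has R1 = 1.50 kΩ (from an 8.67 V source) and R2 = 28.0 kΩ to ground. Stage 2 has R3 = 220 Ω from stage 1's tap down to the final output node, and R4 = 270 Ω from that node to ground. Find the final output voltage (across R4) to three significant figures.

Stage 2 presents R3+R4 = 490.0 Ω as a load on stage 1's tap.
Stage 1's lower leg becomes R2‖(R3+R4) = 481.6 Ω, so V_mid = 8.67 × 481.6/1982 = 2.107 V.
Stage 2 is itself unloaded: V_out = V_mid × R4/(R3+R4) = 2.107 × 270/490.0 = 1.16 V.

V_out ≈ 1.16 V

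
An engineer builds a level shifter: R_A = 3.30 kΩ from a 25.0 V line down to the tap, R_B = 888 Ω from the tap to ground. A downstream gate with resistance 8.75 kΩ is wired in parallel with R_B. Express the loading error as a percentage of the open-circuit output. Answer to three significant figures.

7.40 %

The divider's output (Thévenin) resistance is R_A‖R_B = 699.7 Ω.
Fractional drop under load = R_th/(R_th + R_L) = 699.7 / (699.7 + 8750) = 0.07405.
So the output falls by 7.40 %.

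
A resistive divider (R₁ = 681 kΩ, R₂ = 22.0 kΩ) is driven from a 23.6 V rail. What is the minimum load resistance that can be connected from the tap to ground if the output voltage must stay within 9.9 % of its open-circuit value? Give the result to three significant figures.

R_L(min) ≈ 194 kΩ

Output resistance R_th = R₁‖R₂ = (681 × 22.0)/703.0 = 21.31 kΩ.
The fractional drop is R_th/(R_th + R_L); requiring this ≤ 0.0990 gives R_L ≥ R_th(1/0.0990 − 1) = 21.31 × 9.101 = 194 kΩ.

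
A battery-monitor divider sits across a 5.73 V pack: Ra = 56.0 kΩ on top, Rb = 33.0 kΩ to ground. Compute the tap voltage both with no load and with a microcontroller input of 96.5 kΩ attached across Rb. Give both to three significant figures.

Open-circuit: V = 5.73 × 33.0/(56.0 + 33.0) = 2.12 V.
With the load, Rb becomes Rb‖R_L = 24.59 kΩ, so V = 5.73 × 24.59/80.59 = 1.75 V.

Unloaded: 2.12 V; loaded: 1.75 V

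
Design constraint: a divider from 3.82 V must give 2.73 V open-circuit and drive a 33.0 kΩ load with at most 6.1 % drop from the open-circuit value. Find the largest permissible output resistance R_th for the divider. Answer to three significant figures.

R_th ≤ 2.14 kΩ

Loading drop = R_th/(R_th + R_L) ≤ 0.0610, so R_th ≤ R_L · ε/(1−ε) = 33.0 kΩ × 0.0610/0.9390 = 2.14 kΩ.
(Any R1, R2 with R2/(R1+R2) = 0.715 and R1‖R2 ≤ 2.14 kΩ will meet the spec.)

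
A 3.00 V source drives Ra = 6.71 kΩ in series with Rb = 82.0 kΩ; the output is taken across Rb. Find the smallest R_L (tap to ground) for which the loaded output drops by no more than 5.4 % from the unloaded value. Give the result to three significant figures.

R_L(min) ≈ 109 kΩ

Output resistance R_th = Ra‖Rb = (6.71 × 82.0)/88.71 = 6.202 kΩ.
The fractional drop is R_th/(R_th + R_L); requiring this ≤ 0.0540 gives R_L ≥ R_th(1/0.0540 − 1) = 6.202 × 17.52 = 109 kΩ.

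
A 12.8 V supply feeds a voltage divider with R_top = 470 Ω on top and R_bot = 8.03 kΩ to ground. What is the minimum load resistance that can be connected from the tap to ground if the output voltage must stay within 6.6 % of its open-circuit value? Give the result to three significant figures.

R_L(min) ≈ 6.28 kΩ

Output resistance R_th = R_top‖R_bot = (470 × 8030)/8500 = 444.0 Ω.
The fractional drop is R_th/(R_th + R_L); requiring this ≤ 0.0660 gives R_L ≥ R_th(1/0.0660 − 1) = 444.0 × 14.15 = 6.28 kΩ.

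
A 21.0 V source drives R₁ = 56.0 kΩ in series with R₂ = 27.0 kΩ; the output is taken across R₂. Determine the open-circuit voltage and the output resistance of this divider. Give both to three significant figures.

V_th = 6.83 V, R_th = 18.2 kΩ

V_th is the open-circuit tap voltage: 21.0 × 27.0/(56.0 + 27.0) = 6.83 V.
With the supply zeroed, R₁ and R₂ appear in parallel from the tap: R_th = R₁‖R₂ = (56.0 × 27.0)/83.00 = 18.2 kΩ.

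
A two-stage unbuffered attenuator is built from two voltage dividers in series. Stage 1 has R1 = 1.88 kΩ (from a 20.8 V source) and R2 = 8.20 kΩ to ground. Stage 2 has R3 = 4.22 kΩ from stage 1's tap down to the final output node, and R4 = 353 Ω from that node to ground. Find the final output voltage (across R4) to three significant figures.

Stage 2 presents R3+R4 = 4573 Ω as a load on stage 1's tap.
Stage 1's lower leg becomes R2‖(R3+R4) = 2936 Ω, so V_mid = 20.8 × 2936/4816 = 12.68 V.
Stage 2 is itself unloaded: V_out = V_mid × R4/(R3+R4) = 12.68 × 353/4573 = 0.979 V.

V_out ≈ 0.979 V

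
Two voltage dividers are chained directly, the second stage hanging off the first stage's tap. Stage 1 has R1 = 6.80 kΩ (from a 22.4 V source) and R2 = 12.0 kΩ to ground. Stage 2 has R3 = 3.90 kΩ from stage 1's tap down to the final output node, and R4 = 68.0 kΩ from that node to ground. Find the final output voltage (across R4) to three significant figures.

Stage 2 presents R3+R4 = 71.90 kΩ as a load on stage 1's tap.
Stage 1's lower leg becomes R2‖(R3+R4) = 10.28 kΩ, so V_mid = 22.4 × 10.28/17.08 = 13.48 V.
Stage 2 is itself unloaded: V_out = V_mid × R4/(R3+R4) = 13.48 × 68.0/71.90 = 12.8 V.

V_out ≈ 12.8 V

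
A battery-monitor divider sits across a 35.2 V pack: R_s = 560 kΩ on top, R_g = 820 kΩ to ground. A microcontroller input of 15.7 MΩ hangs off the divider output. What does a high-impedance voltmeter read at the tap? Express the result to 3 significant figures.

V_out ≈ 20.5 V

The load sits in parallel with R_g: R_g‖R_L = (820 × 15700) / (820 + 15700) = 779.3 kΩ.
V_out = 35.2 × 779.3 / (560 + 779.3) = 35.2 × 779.3/1339 = 20.5 V.
(Unloaded it would have been 20.9 V.)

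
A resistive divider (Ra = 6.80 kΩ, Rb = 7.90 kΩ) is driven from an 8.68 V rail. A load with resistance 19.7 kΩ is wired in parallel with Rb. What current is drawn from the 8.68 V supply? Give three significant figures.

Rb‖R_L = 5.639 kΩ, so the source sees Ra + Rb‖R_L = 12.44 kΩ.
I = 8.68 V / 12.44 kΩ = 0.698 mA.

I ≈ 0.698 mA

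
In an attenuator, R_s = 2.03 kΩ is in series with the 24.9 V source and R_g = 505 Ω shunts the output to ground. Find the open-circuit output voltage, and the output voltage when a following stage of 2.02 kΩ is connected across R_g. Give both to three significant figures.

Open-circuit: V = 24.9 × 505/(2030 + 505) = 4.96 V.
With the load, R_g becomes R_g‖R_L = 404.0 Ω, so V = 24.9 × 404.0/2434 = 4.13 V.

Unloaded: 4.96 V; loaded: 4.13 V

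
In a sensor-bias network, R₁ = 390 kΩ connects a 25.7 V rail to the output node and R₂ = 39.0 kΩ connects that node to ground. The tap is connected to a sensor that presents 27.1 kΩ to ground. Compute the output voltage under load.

The load sits in parallel with R₂: R₂‖R_L = (39.0 × 27.1) / (39.0 + 27.1) = 15.99 kΩ.
V_out = 25.7 × 15.99 / (390 + 15.99) = 25.7 × 15.99/406.0 = 1.01 V.
(Unloaded it would have been 2.34 V.)

V_out ≈ 1.01 V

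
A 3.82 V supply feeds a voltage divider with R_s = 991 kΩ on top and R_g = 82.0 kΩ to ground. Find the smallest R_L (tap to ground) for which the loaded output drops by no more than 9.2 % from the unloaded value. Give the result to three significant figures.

R_L(min) ≈ 747 kΩ

Output resistance R_th = R_s‖R_g = (991 × 82.0)/1073 = 75.73 kΩ.
The fractional drop is R_th/(R_th + R_L); requiring this ≤ 0.0920 gives R_L ≥ R_th(1/0.0920 − 1) = 75.73 × 9.870 = 747 kΩ.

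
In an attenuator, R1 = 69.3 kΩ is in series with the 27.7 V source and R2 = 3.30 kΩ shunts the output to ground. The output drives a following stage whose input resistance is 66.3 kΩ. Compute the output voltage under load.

V_out ≈ 1.20 V

The load sits in parallel with R2: R2‖R_L = (3.30 × 66.3) / (3.30 + 66.3) = 3.144 kΩ.
V_out = 27.7 × 3.144 / (69.3 + 3.144) = 27.7 × 3.144/72.44 = 1.20 V.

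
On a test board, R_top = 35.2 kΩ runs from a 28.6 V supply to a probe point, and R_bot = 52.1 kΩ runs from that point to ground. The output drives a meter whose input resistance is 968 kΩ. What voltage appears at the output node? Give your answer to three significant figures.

V_out ≈ 16.7 V

The load sits in parallel with R_bot: R_bot‖R_L = (52.1 × 968) / (52.1 + 968) = 49.44 kΩ.
V_out = 28.6 × 49.44 / (35.2 + 49.44) = 28.6 × 49.44/84.64 = 16.7 V.
(Unloaded it would have been 17.1 V.)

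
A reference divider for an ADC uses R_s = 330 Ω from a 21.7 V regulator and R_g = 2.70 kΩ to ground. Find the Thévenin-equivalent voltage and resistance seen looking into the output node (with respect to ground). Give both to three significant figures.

V_th is the open-circuit tap voltage: 21.7 × 2700/(330 + 2700) = 19.3 V.
With the supply zeroed, R_s and R_g appear in parallel from the tap: R_th = R_s‖R_g = (330 × 2700)/3030 = 294 Ω.

V_th = 19.3 V, R_th = 294 Ω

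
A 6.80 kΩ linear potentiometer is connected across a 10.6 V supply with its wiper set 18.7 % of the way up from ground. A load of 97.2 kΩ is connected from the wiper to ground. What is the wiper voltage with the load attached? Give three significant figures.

The wiper splits the pot into (1−α)R = 5.528 kΩ above and αR = 1.272 kΩ below.
Lower section ‖ load = 1.255 kΩ.
V_wiper = 10.6 × 1.255/(5.528 + 1.255) = 1.96 V.

V ≈ 1.96 V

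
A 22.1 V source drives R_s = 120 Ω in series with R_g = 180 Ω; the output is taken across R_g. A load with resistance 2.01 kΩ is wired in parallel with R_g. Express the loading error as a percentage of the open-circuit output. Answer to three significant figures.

3.46 %

The divider's output (Thévenin) resistance is R_s‖R_g = 72.00 Ω.
Fractional drop under load = R_th/(R_th + R_L) = 72.00 / (72.00 + 2010) = 0.03458.
So the output falls by 3.46 %.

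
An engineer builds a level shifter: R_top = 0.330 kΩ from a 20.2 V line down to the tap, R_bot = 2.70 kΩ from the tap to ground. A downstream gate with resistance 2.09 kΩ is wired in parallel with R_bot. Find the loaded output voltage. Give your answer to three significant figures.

V_out ≈ 15.8 V

The load sits in parallel with R_bot: R_bot‖R_L = (2700 × 2090) / (2700 + 2090) = 1178 Ω.
V_out = 20.2 × 1178 / (330 + 1178) = 20.2 × 1178/1508 = 15.8 V.
(Unloaded it would have been 18.0 V.)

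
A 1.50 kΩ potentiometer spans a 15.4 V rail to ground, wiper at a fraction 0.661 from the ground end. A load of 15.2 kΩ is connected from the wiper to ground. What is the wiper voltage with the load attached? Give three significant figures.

The wiper splits the pot into (1−α)R = 508.5 Ω above and αR = 991.5 Ω below.
Lower section ‖ load = 930.8 Ω.
V_wiper = 15.4 × 930.8/(508.5 + 930.8) = 9.96 V.

V ≈ 9.96 V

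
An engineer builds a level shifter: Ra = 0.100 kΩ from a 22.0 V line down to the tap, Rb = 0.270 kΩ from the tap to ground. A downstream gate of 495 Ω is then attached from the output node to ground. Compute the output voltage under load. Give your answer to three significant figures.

V_out ≈ 14.0 V

The load sits in parallel with Rb: Rb‖R_L = (270 × 495) / (270 + 495) = 174.7 Ω.
V_out = 22.0 × 174.7 / (100 + 174.7) = 22.0 × 174.7/274.7 = 14.0 V.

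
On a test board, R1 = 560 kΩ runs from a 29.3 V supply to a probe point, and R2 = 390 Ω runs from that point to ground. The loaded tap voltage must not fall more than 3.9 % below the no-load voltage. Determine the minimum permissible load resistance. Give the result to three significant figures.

Output resistance R_th = R1‖R2 = (560000 × 390)/560400 = 389.7 Ω.
The fractional drop is R_th/(R_th + R_L); requiring this ≤ 0.0390 gives R_L ≥ R_th(1/0.0390 − 1) = 389.7 × 24.64 = 9.60 kΩ.

R_L(min) ≈ 9.60 kΩ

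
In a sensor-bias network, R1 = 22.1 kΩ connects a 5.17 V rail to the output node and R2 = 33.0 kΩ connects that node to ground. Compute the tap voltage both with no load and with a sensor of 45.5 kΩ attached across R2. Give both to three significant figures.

Open-circuit: V = 5.17 × 33.0/(22.1 + 33.0) = 3.10 V.
With the load, R2 becomes R2‖R_L = 19.13 kΩ, so V = 5.17 × 19.13/41.23 = 2.40 V.

Unloaded: 3.10 V; loaded: 2.40 V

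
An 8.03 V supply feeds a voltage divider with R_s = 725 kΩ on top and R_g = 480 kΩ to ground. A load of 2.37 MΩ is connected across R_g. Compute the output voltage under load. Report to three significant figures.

V_out ≈ 2.85 V

The load sits in parallel with R_g: R_g‖R_L = (480 × 2370) / (480 + 2370) = 399.2 kΩ.
V_out = 8.03 × 399.2 / (725 + 399.2) = 8.03 × 399.2/1124 = 2.85 V.
(Unloaded it would have been 3.20 V.)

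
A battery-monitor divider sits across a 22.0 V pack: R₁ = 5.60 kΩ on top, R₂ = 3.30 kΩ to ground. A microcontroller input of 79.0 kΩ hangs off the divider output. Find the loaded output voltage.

V_out ≈ 7.95 V

The load sits in parallel with R₂: R₂‖R_L = (3.30 × 79.0) / (3.30 + 79.0) = 3.168 kΩ.
V_out = 22.0 × 3.168 / (5.60 + 3.168) = 22.0 × 3.168/8.768 = 7.95 V.
(Unloaded it would have been 8.16 V.)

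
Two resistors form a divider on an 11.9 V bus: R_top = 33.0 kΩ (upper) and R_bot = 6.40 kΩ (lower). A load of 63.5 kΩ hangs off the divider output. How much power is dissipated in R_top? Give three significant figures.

P ≈ 3.10 mW

Total resistance from the source is R_top + (R_bot‖R_L) = 38.81 kΩ, so I = 11.9/38.81 kΩ = 0.3066 mA.
P = I²·R_top = (0.3066 mA)² × 33.0 kΩ = 3.10 mW.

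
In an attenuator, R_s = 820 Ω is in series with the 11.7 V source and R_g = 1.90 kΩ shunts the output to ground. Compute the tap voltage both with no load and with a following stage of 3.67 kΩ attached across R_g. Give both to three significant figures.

Unloaded: 8.17 V; loaded: 7.07 V

Open-circuit: V = 11.7 × 1900/(820 + 1900) = 8.17 V.
With the load, R_g becomes R_g‖R_L = 1252 Ω, so V = 11.7 × 1252/2072 = 7.07 V.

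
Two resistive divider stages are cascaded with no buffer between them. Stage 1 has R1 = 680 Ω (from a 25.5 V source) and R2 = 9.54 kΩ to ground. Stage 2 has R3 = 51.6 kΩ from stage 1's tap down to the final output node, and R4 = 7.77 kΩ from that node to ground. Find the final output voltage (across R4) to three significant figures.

Stage 2 presents R3+R4 = 59370 Ω as a load on stage 1's tap.
Stage 1's lower leg becomes R2‖(R3+R4) = 8219 Ω, so V_mid = 25.5 × 8219/8899 = 23.55 V.
Stage 2 is itself unloaded: V_out = V_mid × R4/(R3+R4) = 23.55 × 7770/59370 = 3.08 V.

V_out ≈ 3.08 V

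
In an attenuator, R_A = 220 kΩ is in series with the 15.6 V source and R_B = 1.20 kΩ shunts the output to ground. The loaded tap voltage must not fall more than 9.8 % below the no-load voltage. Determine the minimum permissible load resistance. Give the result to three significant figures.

Output resistance R_th = R_A‖R_B = (220 × 1.20)/221.2 = 1.193 kΩ.
The fractional drop is R_th/(R_th + R_L); requiring this ≤ 0.0980 gives R_L ≥ R_th(1/0.0980 − 1) = 1.193 × 9.204 = 11.0 kΩ.

R_L(min) ≈ 11.0 kΩ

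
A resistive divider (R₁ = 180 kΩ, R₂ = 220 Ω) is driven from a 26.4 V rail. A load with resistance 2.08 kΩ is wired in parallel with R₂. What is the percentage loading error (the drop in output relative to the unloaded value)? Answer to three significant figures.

The divider's output (Thévenin) resistance is R₁‖R₂ = 219.7 Ω.
Fractional drop under load = R_th/(R_th + R_L) = 219.7 / (219.7 + 2080) = 0.09555.
So the output falls by 9.55 %.

9.55 %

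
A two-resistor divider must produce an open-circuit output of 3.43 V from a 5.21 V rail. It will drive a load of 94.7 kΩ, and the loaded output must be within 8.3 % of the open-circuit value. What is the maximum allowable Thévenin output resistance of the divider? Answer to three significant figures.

R_th ≤ 8.57 kΩ

Loading drop = R_th/(R_th + R_L) ≤ 0.0830, so R_th ≤ R_L · ε/(1−ε) = 94.7 kΩ × 0.0830/0.9170 = 8.57 kΩ.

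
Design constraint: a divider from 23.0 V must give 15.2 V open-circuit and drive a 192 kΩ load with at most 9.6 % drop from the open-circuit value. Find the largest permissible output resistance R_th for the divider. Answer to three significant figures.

Loading drop = R_th/(R_th + R_L) ≤ 0.0960, so R_th ≤ R_L · ε/(1−ε) = 192 kΩ × 0.0960/0.9040 = 20.4 kΩ.
(Any R1, R2 with R2/(R1+R2) = 0.661 and R1‖R2 ≤ 20.4 kΩ will meet the spec.)

R_th ≤ 20.4 kΩ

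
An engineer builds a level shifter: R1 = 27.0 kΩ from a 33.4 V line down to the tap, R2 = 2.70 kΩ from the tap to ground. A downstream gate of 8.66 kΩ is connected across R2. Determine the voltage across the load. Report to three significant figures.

V_out ≈ 2.37 V

The load sits in parallel with R2: R2‖R_L = (2.70 × 8.66) / (2.70 + 8.66) = 2.058 kΩ.
V_out = 33.4 × 2.058 / (27.0 + 2.058) = 33.4 × 2.058/29.06 = 2.37 V.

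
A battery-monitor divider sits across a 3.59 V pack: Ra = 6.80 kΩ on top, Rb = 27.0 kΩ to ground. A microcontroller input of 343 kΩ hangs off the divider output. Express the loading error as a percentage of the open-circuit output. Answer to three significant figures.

The divider's output (Thévenin) resistance is Ra‖Rb = 5.432 kΩ.
Fractional drop under load = R_th/(R_th + R_L) = 5.432 / (5.432 + 343) = 0.01559.
So the output falls by 1.56 %.

1.56 %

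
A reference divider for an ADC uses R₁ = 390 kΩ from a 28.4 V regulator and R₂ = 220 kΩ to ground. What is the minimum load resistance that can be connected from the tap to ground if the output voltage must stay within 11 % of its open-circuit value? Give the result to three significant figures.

R_L(min) ≈ 1.14 MΩ

Output resistance R_th = R₁‖R₂ = (390 × 220)/610.0 = 140.7 kΩ.
The fractional drop is R_th/(R_th + R_L); requiring this ≤ 0.110 gives R_L ≥ R_th(1/0.110 − 1) = 140.7 × 8.091 = 1.14 MΩ.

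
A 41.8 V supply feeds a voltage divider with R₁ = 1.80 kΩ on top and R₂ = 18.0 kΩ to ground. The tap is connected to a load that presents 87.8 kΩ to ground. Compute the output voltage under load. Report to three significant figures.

V_out ≈ 37.3 V

The load sits in parallel with R₂: R₂‖R_L = (18.0 × 87.8) / (18.0 + 87.8) = 14.94 kΩ.
V_out = 41.8 × 14.94 / (1.80 + 14.94) = 41.8 × 14.94/16.74 = 37.3 V.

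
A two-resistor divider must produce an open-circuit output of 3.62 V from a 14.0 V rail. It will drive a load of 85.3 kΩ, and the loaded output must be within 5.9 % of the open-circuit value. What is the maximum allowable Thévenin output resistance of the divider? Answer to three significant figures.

R_th ≤ 5.35 kΩ

Loading drop = R_th/(R_th + R_L) ≤ 0.0590, so R_th ≤ R_L · ε/(1−ε) = 85.3 kΩ × 0.0590/0.9410 = 5.35 kΩ.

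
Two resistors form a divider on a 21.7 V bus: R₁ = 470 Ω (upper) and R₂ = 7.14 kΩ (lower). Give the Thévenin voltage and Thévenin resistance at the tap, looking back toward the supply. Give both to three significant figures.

V_th = 20.4 V, R_th = 441 Ω

V_th is the open-circuit tap voltage: 21.7 × 7140/(470 + 7140) = 20.4 V.
With the supply zeroed, R₁ and R₂ appear in parallel from the tap: R_th = R₁‖R₂ = (470 × 7140)/7610 = 441 Ω.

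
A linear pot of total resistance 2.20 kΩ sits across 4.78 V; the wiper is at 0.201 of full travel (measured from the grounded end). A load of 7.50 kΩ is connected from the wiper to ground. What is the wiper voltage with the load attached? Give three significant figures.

The wiper splits the pot into (1−α)R = 1758 Ω above and αR = 442.2 Ω below.
Lower section ‖ load = 417.6 Ω.
V_wiper = 4.78 × 417.6/(1758 + 417.6) = 0.918 V.

V ≈ 0.918 V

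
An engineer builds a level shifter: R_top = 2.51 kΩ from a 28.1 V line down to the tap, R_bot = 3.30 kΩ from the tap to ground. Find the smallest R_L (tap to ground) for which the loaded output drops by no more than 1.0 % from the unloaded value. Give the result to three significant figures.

Output resistance R_th = R_top‖R_bot = (2.51 × 3.30)/5.810 = 1.426 kΩ.
The fractional drop is R_th/(R_th + R_L); requiring this ≤ 0.0100 gives R_L ≥ R_th(1/0.0100 − 1) = 1.426 × 99.00 = 141 kΩ.

R_L(min) ≈ 141 kΩ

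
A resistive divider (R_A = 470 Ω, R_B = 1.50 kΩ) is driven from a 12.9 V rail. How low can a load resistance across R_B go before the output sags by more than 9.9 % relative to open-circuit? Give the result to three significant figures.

R_L(min) ≈ 3.26 kΩ

Output resistance R_th = R_A‖R_B = (470 × 1500)/1970 = 357.9 Ω.
The fractional drop is R_th/(R_th + R_L); requiring this ≤ 0.0990 gives R_L ≥ R_th(1/0.0990 − 1) = 357.9 × 9.101 = 3.26 kΩ.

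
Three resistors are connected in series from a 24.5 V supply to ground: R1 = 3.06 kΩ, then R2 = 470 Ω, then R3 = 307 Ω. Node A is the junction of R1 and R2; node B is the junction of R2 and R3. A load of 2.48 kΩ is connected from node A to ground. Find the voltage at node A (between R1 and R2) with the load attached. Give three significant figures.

V ≈ 3.97 V

Below node A the series string R2+R3 = 777.0 Ω sits in parallel with the 2480 Ω load: 591.6 Ω.
V_A = 24.5 × 591.6/(3060 + 591.6) = 3.97 V.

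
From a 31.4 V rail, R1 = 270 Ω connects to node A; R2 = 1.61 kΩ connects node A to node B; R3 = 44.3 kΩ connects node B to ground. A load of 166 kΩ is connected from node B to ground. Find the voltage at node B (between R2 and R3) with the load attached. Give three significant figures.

At node B, R3 is in parallel with the load: R3‖R_L = 34970 Ω.
Below node A the resistance is R2 + (R3‖R_L) = 36580 Ω, so V_A = 31.4 × 36580/36850 = 31.17 V.
Then V_B = V_A × (R3‖R_L)/(R2 + R3‖R_L) = 31.17 × 34970/36580 = 29.8 V.

V ≈ 29.8 V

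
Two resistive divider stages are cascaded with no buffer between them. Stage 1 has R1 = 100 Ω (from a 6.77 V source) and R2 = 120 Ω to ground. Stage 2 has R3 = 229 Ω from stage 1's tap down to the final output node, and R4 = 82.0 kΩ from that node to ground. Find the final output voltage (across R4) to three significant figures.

Stage 2 presents R3+R4 = 82230 Ω as a load on stage 1's tap.
Stage 1's lower leg becomes R2‖(R3+R4) = 119.8 Ω, so V_mid = 6.77 × 119.8/219.8 = 3.690 V.
Stage 2 is itself unloaded: V_out = V_mid × R4/(R3+R4) = 3.690 × 82000/82230 = 3.68 V.

V_out ≈ 3.68 V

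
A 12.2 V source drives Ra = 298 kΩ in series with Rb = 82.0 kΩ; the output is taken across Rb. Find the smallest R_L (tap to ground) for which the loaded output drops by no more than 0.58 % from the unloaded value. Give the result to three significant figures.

Output resistance R_th = Ra‖Rb = (298 × 82.0)/380.0 = 64.31 kΩ.
The fractional drop is R_th/(R_th + R_L); requiring this ≤ 0.00580 gives R_L ≥ R_th(1/0.00580 − 1) = 64.31 × 171.4 = 11.0 MΩ.

R_L(min) ≈ 11.0 MΩ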